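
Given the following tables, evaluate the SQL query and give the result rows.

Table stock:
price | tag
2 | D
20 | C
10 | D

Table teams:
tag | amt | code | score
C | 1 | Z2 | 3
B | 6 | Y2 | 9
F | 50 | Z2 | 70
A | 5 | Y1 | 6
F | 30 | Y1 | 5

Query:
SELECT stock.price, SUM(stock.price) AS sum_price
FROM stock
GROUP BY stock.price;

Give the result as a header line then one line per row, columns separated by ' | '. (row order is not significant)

== RESULT ==
stock.price | sum_price
2 | 2
20 | 20
10 | 10

Derivation:
After GROUP BY (3 rows):
stock.price | sum_price
2 | 2
20 | 20
10 | 10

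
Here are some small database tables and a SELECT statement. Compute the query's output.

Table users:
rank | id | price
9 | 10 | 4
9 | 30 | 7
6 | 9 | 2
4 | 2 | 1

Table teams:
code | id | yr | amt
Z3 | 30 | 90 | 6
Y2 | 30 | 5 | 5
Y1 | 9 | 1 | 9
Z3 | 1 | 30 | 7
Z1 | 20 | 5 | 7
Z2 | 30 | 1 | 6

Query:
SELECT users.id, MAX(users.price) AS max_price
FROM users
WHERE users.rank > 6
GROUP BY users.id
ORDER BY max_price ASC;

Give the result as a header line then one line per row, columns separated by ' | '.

After WHERE (2 rows):
users.rank | users.id | users.price
9 | 10 | 4
9 | 30 | 7
After GROUP BY (2 rows):
users.id | max_price
10 | 4
30 | 7
After ORDER BY (2 rows):
users.id | max_price
10 | 4
30 | 7

== RESULT ==
users.id | max_price
10 | 4
30 | 7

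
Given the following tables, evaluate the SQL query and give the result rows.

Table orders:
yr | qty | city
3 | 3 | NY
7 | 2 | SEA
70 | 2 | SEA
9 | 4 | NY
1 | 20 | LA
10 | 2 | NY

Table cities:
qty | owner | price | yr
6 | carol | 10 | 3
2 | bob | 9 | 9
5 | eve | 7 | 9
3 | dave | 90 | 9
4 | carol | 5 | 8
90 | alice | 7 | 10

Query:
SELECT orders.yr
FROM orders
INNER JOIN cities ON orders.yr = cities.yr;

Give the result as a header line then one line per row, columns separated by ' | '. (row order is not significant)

== RESULT ==
orders.yr
3
9
9
9
10

Derivation:
After JOIN cities (5 rows):
orders.yr | orders.qty | orders.city | cities.qty | cities.owner | cities.price | cities.yr
3 | 3 | NY | 6 | carol | 10 | 3
9 | 4 | NY | 2 | bob | 9 | 9
9 | 4 | NY | 5 | eve | 7 | 9
9 | 4 | NY | 3 | dave | 90 | 9
10 | 2 | NY | 90 | alice | 7 | 10
After SELECT (5 rows):
orders.yr
3
9
9
9
10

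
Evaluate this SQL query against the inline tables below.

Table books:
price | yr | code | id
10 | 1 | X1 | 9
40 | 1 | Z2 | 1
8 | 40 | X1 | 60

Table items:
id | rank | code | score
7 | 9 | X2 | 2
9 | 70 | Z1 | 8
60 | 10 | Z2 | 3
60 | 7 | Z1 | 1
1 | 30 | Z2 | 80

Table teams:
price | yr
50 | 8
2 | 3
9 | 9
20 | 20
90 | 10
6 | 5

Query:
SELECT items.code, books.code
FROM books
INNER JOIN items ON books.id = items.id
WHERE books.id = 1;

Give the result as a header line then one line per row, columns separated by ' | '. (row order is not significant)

After JOIN items (4 rows):
books.price | books.yr | books.code | books.id | items.id | items.rank | items.code | items.score
10 | 1 | X1 | 9 | 9 | 70 | Z1 | 8
40 | 1 | Z2 | 1 | 1 | 30 | Z2 | 80
8 | 40 | X1 | 60 | 60 | 10 | Z2 | 3
8 | 40 | X1 | 60 | 60 | 7 | Z1 | 1
After WHERE (1 rows):
books.price | books.yr | books.code | books.id | items.id | items.rank | items.code | items.score
40 | 1 | Z2 | 1 | 1 | 30 | Z2 | 80
After SELECT (1 rows):
items.code | books.code
Z2 | Z2

== RESULT ==
items.code | books.code
Z2 | Z2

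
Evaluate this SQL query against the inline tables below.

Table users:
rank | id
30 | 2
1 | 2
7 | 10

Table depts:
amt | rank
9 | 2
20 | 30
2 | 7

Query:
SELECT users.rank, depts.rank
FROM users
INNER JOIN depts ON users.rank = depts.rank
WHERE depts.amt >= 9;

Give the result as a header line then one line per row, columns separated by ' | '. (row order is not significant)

== RESULT ==
users.rank | depts.rank
30 | 30

Derivation:
After JOIN depts (2 rows):
users.rank | users.id | depts.amt | depts.rank
30 | 2 | 20 | 30
7 | 10 | 2 | 7
After WHERE (1 rows):
users.rank | users.id | depts.amt | depts.rank
30 | 2 | 20 | 30
After SELECT (1 rows):
users.rank | depts.rank
30 | 30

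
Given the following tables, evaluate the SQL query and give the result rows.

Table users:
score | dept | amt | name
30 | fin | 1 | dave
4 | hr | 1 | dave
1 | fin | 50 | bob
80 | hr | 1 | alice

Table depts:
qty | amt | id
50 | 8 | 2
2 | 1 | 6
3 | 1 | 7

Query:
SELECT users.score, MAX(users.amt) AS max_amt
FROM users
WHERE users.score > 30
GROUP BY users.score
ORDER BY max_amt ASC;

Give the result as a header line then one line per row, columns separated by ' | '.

After WHERE (1 rows):
users.score | users.dept | users.amt | users.name
80 | hr | 1 | alice
After GROUP BY (1 rows):
users.score | max_amt
80 | 1
After ORDER BY (1 rows):
users.score | max_amt
80 | 1

== RESULT ==
users.score | max_amt
80 | 1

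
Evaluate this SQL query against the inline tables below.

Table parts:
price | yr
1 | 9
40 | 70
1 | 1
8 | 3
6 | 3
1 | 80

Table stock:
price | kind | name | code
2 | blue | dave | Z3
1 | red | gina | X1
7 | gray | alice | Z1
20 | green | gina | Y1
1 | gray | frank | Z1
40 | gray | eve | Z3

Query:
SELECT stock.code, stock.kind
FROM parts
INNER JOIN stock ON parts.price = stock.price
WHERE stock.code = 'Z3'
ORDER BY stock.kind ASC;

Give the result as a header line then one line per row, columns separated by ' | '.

After JOIN stock (7 rows):
parts.price | parts.yr | stock.price | stock.kind | stock.name | stock.code
1 | 9 | 1 | red | gina | X1
1 | 9 | 1 | gray | frank | Z1
40 | 70 | 40 | gray | eve | Z3
1 | 1 | 1 | red | gina | X1
1 | 1 | 1 | gray | frank | Z1
1 | 80 | 1 | red | gina | X1
1 | 80 | 1 | gray | frank | Z1
After WHERE (1 rows):
parts.price | parts.yr | stock.price | stock.kind | stock.name | stock.code
40 | 70 | 40 | gray | eve | Z3
After SELECT (1 rows):
stock.code | stock.kind
Z3 | gray
After ORDER BY (1 rows):
stock.code | stock.kind
Z3 | gray

== RESULT ==
stock.code | stock.kind
Z3 | gray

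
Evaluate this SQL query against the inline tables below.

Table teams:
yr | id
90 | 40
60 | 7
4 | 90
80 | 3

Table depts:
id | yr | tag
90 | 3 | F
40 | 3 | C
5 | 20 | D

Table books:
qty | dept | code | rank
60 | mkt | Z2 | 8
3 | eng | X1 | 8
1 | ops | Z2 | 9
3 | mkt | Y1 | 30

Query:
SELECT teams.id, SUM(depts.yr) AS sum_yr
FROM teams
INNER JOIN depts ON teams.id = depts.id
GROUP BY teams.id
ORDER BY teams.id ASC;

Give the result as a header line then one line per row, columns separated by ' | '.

== RESULT ==
teams.id | sum_yr
40 | 3
90 | 3

Derivation:
After JOIN depts (2 rows):
teams.yr | teams.id | depts.id | depts.yr | depts.tag
90 | 40 | 40 | 3 | C
4 | 90 | 90 | 3 | F
After GROUP BY (2 rows):
teams.id | sum_yr
40 | 3
90 | 3
After ORDER BY (2 rows):
teams.id | sum_yr
40 | 3
90 | 3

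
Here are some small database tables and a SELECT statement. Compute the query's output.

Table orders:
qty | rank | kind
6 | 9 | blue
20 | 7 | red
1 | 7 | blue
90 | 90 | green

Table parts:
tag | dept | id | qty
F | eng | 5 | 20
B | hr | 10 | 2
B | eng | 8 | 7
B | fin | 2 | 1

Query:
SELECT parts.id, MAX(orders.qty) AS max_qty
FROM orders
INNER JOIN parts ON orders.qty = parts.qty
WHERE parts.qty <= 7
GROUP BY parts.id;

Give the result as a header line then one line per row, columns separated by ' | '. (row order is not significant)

== RESULT ==
parts.id | max_qty
2 | 1

Derivation:
After JOIN parts (2 rows):
orders.qty | orders.rank | orders.kind | parts.tag | parts.dept | parts.id | parts.qty
20 | 7 | red | F | eng | 5 | 20
1 | 7 | blue | B | fin | 2 | 1
After WHERE (1 rows):
orders.qty | orders.rank | orders.kind | parts.tag | parts.dept | parts.id | parts.qty
1 | 7 | blue | B | fin | 2 | 1
After GROUP BY (1 rows):
parts.id | max_qty
2 | 1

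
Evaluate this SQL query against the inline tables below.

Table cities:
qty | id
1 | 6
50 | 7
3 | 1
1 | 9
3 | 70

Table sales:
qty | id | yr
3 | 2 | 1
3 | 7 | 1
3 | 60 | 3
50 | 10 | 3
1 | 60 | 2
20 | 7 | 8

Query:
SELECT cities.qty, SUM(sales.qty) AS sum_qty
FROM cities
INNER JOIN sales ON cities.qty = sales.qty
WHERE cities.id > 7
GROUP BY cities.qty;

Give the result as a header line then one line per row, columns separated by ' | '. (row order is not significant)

== RESULT ==
cities.qty | sum_qty
1 | 1
3 | 9

Derivation:
After JOIN sales (9 rows):
cities.qty | cities.id | sales.qty | sales.id | sales.yr
1 | 6 | 1 | 60 | 2
50 | 7 | 50 | 10 | 3
3 | 1 | 3 | 2 | 1
3 | 1 | 3 | 7 | 1
3 | 1 | 3 | 60 | 3
1 | 9 | 1 | 60 | 2
3 | 70 | 3 | 2 | 1
3 | 70 | 3 | 7 | 1
3 | 70 | 3 | 60 | 3
After WHERE (4 rows):
cities.qty | cities.id | sales.qty | sales.id | sales.yr
1 | 9 | 1 | 60 | 2
3 | 70 | 3 | 2 | 1
3 | 70 | 3 | 7 | 1
3 | 70 | 3 | 60 | 3
After GROUP BY (2 rows):
cities.qty | sum_qty
1 | 1
3 | 9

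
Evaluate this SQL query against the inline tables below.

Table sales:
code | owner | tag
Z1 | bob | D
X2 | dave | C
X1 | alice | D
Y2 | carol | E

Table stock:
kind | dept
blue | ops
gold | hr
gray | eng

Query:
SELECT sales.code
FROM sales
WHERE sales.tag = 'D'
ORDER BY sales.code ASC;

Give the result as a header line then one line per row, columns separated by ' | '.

== RESULT ==
sales.code
X1
Z1

Derivation:
After WHERE (2 rows):
sales.code | sales.owner | sales.tag
Z1 | bob | D
X1 | alice | D
After SELECT (2 rows):
sales.code
Z1
X1
After ORDER BY (2 rows):
sales.code
X1
Z1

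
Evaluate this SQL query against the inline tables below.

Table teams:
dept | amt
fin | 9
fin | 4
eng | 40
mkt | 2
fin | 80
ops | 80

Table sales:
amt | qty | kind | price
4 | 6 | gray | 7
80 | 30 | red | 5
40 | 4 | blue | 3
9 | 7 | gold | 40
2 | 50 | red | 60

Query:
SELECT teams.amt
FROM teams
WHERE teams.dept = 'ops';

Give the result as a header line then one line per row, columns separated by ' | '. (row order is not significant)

After WHERE (1 rows):
teams.dept | teams.amt
ops | 80
After SELECT (1 rows):
teams.amt
80

== RESULT ==
teams.amt
80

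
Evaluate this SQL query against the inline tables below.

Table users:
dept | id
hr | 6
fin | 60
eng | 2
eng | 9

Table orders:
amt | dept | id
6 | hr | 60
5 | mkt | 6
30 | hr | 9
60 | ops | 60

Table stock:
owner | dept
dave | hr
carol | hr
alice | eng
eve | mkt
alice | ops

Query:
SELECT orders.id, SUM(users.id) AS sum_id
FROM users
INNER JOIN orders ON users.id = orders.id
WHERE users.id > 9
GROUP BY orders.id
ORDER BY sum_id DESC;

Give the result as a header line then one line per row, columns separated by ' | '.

== RESULT ==
orders.id | sum_id
60 | 120

Derivation:
After JOIN orders (4 rows):
users.dept | users.id | orders.amt | orders.dept | orders.id
hr | 6 | 5 | mkt | 6
fin | 60 | 6 | hr | 60
fin | 60 | 60 | ops | 60
eng | 9 | 30 | hr | 9
After WHERE (2 rows):
users.dept | users.id | orders.amt | orders.dept | orders.id
fin | 60 | 6 | hr | 60
fin | 60 | 60 | ops | 60
After GROUP BY (1 rows):
orders.id | sum_id
60 | 120
After ORDER BY (1 rows):
orders.id | sum_id
60 | 120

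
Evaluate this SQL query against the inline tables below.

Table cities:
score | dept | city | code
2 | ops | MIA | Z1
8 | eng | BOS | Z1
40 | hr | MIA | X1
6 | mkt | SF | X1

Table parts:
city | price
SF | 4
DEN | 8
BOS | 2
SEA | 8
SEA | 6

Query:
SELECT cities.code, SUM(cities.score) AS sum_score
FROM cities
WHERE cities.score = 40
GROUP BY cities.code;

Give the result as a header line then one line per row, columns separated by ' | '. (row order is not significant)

== RESULT ==
cities.code | sum_score
X1 | 40

Derivation:
After WHERE (1 rows):
cities.score | cities.dept | cities.city | cities.code
40 | hr | MIA | X1
After GROUP BY (1 rows):
cities.code | sum_score
X1 | 40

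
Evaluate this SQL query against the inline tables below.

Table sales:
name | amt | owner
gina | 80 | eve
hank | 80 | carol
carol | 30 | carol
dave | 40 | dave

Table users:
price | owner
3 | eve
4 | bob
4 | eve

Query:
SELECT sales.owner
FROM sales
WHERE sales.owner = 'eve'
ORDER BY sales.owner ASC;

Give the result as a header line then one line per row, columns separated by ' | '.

== RESULT ==
sales.owner
eve

Derivation:
After WHERE (1 rows):
sales.name | sales.amt | sales.owner
gina | 80 | eve
After SELECT (1 rows):
sales.owner
eve
After ORDER BY (1 rows):
sales.owner
eve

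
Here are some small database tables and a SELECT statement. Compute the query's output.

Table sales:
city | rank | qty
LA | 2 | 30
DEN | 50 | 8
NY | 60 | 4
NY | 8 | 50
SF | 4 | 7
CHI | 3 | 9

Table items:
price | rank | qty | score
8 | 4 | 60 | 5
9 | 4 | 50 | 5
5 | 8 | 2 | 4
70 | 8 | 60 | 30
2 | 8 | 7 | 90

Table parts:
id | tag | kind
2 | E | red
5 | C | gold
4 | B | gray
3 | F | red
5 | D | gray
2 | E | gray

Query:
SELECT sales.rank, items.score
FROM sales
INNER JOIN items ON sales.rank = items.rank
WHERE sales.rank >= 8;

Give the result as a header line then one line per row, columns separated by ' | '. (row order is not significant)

== RESULT ==
sales.rank | items.score
8 | 4
8 | 30
8 | 90

Derivation:
After JOIN items (5 rows):
sales.city | sales.rank | sales.qty | items.price | items.rank | items.qty | items.score
NY | 8 | 50 | 5 | 8 | 2 | 4
NY | 8 | 50 | 70 | 8 | 60 | 30
NY | 8 | 50 | 2 | 8 | 7 | 90
SF | 4 | 7 | 8 | 4 | 60 | 5
SF | 4 | 7 | 9 | 4 | 50 | 5
After WHERE (3 rows):
sales.city | sales.rank | sales.qty | items.price | items.rank | items.qty | items.score
NY | 8 | 50 | 5 | 8 | 2 | 4
NY | 8 | 50 | 70 | 8 | 60 | 30
NY | 8 | 50 | 2 | 8 | 7 | 90
After SELECT (3 rows):
sales.rank | items.score
8 | 4
8 | 30
8 | 90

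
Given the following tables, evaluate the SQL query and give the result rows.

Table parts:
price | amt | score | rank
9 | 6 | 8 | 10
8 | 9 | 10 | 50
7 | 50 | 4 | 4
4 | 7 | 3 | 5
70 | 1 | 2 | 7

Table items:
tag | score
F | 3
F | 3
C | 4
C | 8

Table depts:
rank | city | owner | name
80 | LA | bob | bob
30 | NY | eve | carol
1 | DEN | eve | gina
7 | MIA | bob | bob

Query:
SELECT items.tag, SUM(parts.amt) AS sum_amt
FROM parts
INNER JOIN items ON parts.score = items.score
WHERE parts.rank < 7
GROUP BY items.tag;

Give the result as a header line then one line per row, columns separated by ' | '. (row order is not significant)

After JOIN items (4 rows):
parts.price | parts.amt | parts.score | parts.rank | items.tag | items.score
9 | 6 | 8 | 10 | C | 8
7 | 50 | 4 | 4 | C | 4
4 | 7 | 3 | 5 | F | 3
4 | 7 | 3 | 5 | F | 3
After WHERE (3 rows):
parts.price | parts.amt | parts.score | parts.rank | items.tag | items.score
7 | 50 | 4 | 4 | C | 4
4 | 7 | 3 | 5 | F | 3
4 | 7 | 3 | 5 | F | 3
After GROUP BY (2 rows):
items.tag | sum_amt
C | 50
F | 14

== RESULT ==
items.tag | sum_amt
C | 50
F | 14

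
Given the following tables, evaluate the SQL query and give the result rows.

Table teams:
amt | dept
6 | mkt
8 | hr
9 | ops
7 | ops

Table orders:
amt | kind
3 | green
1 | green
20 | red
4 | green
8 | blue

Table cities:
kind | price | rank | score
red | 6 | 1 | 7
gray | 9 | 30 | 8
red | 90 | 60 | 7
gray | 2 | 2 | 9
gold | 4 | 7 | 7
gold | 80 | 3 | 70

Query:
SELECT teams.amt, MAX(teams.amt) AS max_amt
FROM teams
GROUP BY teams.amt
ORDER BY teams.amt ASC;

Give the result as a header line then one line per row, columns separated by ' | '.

== RESULT ==
teams.amt | max_amt
6 | 6
7 | 7
8 | 8
9 | 9

Derivation:
After GROUP BY (4 rows):
teams.amt | max_amt
6 | 6
8 | 8
9 | 9
7 | 7
After ORDER BY (4 rows):
teams.amt | max_amt
6 | 6
7 | 7
8 | 8
9 | 9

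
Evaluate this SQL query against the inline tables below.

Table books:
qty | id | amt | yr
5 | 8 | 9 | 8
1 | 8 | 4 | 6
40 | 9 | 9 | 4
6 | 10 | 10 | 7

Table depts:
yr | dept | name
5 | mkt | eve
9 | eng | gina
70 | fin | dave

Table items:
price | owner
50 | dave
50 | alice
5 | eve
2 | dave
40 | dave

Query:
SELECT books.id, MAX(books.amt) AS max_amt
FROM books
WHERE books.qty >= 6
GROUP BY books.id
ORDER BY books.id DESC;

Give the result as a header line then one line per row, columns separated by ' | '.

After WHERE (2 rows):
books.qty | books.id | books.amt | books.yr
40 | 9 | 9 | 4
6 | 10 | 10 | 7
After GROUP BY (2 rows):
books.id | max_amt
9 | 9
10 | 10
After ORDER BY (2 rows):
books.id | max_amt
10 | 10
9 | 9

== RESULT ==
books.id | max_amt
10 | 10
9 | 9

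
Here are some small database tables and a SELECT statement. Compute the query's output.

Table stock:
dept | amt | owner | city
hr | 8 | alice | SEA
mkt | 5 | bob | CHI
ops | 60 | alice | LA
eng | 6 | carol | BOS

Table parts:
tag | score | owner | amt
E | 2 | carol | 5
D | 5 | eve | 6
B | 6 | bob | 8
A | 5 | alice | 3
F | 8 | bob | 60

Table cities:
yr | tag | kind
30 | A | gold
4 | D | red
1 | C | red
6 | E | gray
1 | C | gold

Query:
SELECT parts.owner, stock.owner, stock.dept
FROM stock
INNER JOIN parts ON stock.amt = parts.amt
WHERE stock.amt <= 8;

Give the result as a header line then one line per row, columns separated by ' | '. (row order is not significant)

After JOIN parts (4 rows):
stock.dept | stock.amt | stock.owner | stock.city | parts.tag | parts.score | parts.owner | parts.amt
hr | 8 | alice | SEA | B | 6 | bob | 8
mkt | 5 | bob | CHI | E | 2 | carol | 5
ops | 60 | alice | LA | F | 8 | bob | 60
eng | 6 | carol | BOS | D | 5 | eve | 6
After WHERE (3 rows):
stock.dept | stock.amt | stock.owner | stock.city | parts.tag | parts.score | parts.owner | parts.amt
hr | 8 | alice | SEA | B | 6 | bob | 8
mkt | 5 | bob | CHI | E | 2 | carol | 5
eng | 6 | carol | BOS | D | 5 | eve | 6
After SELECT (3 rows):
parts.owner | stock.owner | stock.dept
bob | alice | hr
carol | bob | mkt
eve | carol | eng

== RESULT ==
parts.owner | stock.owner | stock.dept
bob | alice | hr
carol | bob | mkt
eve | carol | eng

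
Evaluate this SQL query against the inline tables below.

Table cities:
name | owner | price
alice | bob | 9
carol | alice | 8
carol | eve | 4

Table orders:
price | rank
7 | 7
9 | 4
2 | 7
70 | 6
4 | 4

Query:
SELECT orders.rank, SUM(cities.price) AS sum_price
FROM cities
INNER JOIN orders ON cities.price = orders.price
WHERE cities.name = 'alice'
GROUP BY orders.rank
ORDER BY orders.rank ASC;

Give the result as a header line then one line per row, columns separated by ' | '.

After JOIN orders (2 rows):
cities.name | cities.owner | cities.price | orders.price | orders.rank
alice | bob | 9 | 9 | 4
carol | eve | 4 | 4 | 4
After WHERE (1 rows):
cities.name | cities.owner | cities.price | orders.price | orders.rank
alice | bob | 9 | 9 | 4
After GROUP BY (1 rows):
orders.rank | sum_price
4 | 9
After ORDER BY (1 rows):
orders.rank | sum_price
4 | 9

== RESULT ==
orders.rank | sum_price
4 | 9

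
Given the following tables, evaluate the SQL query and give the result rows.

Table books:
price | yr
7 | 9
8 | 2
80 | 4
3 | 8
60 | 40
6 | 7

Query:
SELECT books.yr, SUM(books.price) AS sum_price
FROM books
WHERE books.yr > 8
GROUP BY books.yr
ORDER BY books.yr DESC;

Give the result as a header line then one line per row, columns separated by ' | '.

== RESULT ==
books.yr | sum_price
40 | 60
9 | 7

Derivation:
After WHERE (2 rows):
books.price | books.yr
7 | 9
60 | 40
After GROUP BY (2 rows):
books.yr | sum_price
9 | 7
40 | 60
After ORDER BY (2 rows):
books.yr | sum_price
40 | 60
9 | 7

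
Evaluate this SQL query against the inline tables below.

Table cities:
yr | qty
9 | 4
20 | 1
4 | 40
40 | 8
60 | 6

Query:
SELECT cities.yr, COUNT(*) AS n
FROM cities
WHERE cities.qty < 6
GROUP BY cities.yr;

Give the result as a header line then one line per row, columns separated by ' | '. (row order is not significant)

After WHERE (2 rows):
cities.yr | cities.qty
9 | 4
20 | 1
After GROUP BY (2 rows):
cities.yr | n
9 | 1
20 | 1

== RESULT ==
cities.yr | n
9 | 1
20 | 1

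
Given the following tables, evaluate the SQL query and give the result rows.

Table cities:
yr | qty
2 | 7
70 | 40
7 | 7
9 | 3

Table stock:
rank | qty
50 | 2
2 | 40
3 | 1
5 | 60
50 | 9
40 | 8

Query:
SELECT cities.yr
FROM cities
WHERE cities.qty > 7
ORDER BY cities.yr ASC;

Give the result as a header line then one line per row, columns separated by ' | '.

== RESULT ==
cities.yr
70

Derivation:
After WHERE (1 rows):
cities.yr | cities.qty
70 | 40
After SELECT (1 rows):
cities.yr
70
After ORDER BY (1 rows):
cities.yr
70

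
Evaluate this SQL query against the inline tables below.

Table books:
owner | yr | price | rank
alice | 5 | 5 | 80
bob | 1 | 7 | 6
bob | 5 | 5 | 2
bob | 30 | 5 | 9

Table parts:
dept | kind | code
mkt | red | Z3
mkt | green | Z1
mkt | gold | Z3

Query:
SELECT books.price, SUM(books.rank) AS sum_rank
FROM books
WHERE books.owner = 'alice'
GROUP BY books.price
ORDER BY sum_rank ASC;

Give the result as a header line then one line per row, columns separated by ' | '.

== RESULT ==
books.price | sum_rank
5 | 80

Derivation:
After WHERE (1 rows):
books.owner | books.yr | books.price | books.rank
alice | 5 | 5 | 80
After GROUP BY (1 rows):
books.price | sum_rank
5 | 80
After ORDER BY (1 rows):
books.price | sum_rank
5 | 80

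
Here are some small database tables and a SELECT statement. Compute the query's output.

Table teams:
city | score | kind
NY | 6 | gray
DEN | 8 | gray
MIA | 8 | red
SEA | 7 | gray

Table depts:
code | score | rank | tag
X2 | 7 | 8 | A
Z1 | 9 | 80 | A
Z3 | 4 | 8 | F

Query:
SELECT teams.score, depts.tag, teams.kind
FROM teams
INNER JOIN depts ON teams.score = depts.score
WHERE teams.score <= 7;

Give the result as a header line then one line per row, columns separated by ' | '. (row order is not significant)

After JOIN depts (1 rows):
teams.city | teams.score | teams.kind | depts.code | depts.score | depts.rank | depts.tag
SEA | 7 | gray | X2 | 7 | 8 | A
After WHERE (1 rows):
teams.city | teams.score | teams.kind | depts.code | depts.score | depts.rank | depts.tag
SEA | 7 | gray | X2 | 7 | 8 | A
After SELECT (1 rows):
teams.score | depts.tag | teams.kind
7 | A | gray

== RESULT ==
teams.score | depts.tag | teams.kind
7 | A | gray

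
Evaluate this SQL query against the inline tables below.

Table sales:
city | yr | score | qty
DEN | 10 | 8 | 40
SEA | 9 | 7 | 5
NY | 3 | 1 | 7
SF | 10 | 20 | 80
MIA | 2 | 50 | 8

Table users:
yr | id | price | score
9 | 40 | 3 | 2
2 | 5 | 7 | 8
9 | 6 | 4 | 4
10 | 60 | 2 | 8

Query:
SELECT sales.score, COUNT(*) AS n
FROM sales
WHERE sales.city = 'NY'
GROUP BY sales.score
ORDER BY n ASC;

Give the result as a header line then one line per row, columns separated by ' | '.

After WHERE (1 rows):
sales.city | sales.yr | sales.score | sales.qty
NY | 3 | 1 | 7
After GROUP BY (1 rows):
sales.score | n
1 | 1
After ORDER BY (1 rows):
sales.score | n
1 | 1

== RESULT ==
sales.score | n
1 | 1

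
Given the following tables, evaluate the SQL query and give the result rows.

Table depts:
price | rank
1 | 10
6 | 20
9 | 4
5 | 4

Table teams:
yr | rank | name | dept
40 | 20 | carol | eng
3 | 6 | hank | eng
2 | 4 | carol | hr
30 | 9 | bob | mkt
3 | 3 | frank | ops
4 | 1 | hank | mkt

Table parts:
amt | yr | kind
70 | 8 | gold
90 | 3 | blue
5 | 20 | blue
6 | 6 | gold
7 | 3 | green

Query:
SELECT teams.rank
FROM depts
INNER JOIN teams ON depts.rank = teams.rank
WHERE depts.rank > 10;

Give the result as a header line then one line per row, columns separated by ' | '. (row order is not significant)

== RESULT ==
teams.rank
20

Derivation:
After JOIN teams (3 rows):
depts.price | depts.rank | teams.yr | teams.rank | teams.name | teams.dept
6 | 20 | 40 | 20 | carol | eng
9 | 4 | 2 | 4 | carol | hr
5 | 4 | 2 | 4 | carol | hr
After WHERE (1 rows):
depts.price | depts.rank | teams.yr | teams.rank | teams.name | teams.dept
6 | 20 | 40 | 20 | carol | eng
After SELECT (1 rows):
teams.rank
20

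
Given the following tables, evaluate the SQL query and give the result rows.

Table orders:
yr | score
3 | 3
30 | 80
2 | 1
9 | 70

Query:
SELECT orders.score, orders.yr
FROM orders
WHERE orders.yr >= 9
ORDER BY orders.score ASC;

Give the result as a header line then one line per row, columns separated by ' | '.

After WHERE (2 rows):
orders.yr | orders.score
30 | 80
9 | 70
After SELECT (2 rows):
orders.score | orders.yr
80 | 30
70 | 9
After ORDER BY (2 rows):
orders.score | orders.yr
70 | 9
80 | 30

== RESULT ==
orders.score | orders.yr
70 | 9
80 | 30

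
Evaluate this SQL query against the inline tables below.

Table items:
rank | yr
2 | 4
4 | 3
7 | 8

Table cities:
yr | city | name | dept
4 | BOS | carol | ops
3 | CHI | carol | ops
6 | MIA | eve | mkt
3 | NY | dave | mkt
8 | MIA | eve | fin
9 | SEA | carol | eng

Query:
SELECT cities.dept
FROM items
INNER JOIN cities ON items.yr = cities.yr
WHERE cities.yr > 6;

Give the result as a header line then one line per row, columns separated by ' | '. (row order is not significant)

== RESULT ==
cities.dept
fin

Derivation:
After JOIN cities (4 rows):
items.rank | items.yr | cities.yr | cities.city | cities.name | cities.dept
2 | 4 | 4 | BOS | carol | ops
4 | 3 | 3 | CHI | carol | ops
4 | 3 | 3 | NY | dave | mkt
7 | 8 | 8 | MIA | eve | fin
After WHERE (1 rows):
items.rank | items.yr | cities.yr | cities.city | cities.name | cities.dept
7 | 8 | 8 | MIA | eve | fin
After SELECT (1 rows):
cities.dept
fin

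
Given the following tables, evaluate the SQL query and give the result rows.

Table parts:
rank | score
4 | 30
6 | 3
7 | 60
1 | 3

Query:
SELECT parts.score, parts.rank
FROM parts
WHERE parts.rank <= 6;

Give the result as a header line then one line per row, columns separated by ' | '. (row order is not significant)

== RESULT ==
parts.score | parts.rank
30 | 4
3 | 6
3 | 1

Derivation:
After WHERE (3 rows):
parts.rank | parts.score
4 | 30
6 | 3
1 | 3
After SELECT (3 rows):
parts.score | parts.rank
30 | 4
3 | 6
3 | 1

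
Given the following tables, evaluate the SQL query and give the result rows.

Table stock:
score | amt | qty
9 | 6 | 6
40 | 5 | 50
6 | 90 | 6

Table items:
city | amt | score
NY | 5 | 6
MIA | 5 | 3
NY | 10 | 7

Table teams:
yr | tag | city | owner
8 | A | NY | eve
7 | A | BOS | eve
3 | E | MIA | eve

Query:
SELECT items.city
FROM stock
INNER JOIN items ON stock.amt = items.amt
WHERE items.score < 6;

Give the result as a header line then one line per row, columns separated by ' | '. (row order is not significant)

After JOIN items (2 rows):
stock.score | stock.amt | stock.qty | items.city | items.amt | items.score
40 | 5 | 50 | NY | 5 | 6
40 | 5 | 50 | MIA | 5 | 3
After WHERE (1 rows):
stock.score | stock.amt | stock.qty | items.city | items.amt | items.score
40 | 5 | 50 | MIA | 5 | 3
After SELECT (1 rows):
items.city
MIA

== RESULT ==
items.city
MIA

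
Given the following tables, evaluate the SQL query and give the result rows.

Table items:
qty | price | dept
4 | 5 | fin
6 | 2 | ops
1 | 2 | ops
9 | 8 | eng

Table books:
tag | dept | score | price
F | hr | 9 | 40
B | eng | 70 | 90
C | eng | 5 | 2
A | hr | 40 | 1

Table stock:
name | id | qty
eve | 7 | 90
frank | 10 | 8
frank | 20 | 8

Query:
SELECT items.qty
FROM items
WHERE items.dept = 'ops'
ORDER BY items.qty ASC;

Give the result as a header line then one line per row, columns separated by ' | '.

== RESULT ==
items.qty
1
6

Derivation:
After WHERE (2 rows):
items.qty | items.price | items.dept
6 | 2 | ops
1 | 2 | ops
After SELECT (2 rows):
items.qty
6
1
After ORDER BY (2 rows):
items.qty
1
6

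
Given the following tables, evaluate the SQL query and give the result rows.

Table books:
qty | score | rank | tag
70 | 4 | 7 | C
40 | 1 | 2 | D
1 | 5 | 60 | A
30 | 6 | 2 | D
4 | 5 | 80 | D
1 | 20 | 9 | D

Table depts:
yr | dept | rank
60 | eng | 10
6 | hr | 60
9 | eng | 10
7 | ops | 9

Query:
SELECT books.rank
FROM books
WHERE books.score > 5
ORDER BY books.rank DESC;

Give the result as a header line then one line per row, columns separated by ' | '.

After WHERE (2 rows):
books.qty | books.score | books.rank | books.tag
30 | 6 | 2 | D
1 | 20 | 9 | D
After SELECT (2 rows):
books.rank
2
9
After ORDER BY (2 rows):
books.rank
9
2

== RESULT ==
books.rank
9
2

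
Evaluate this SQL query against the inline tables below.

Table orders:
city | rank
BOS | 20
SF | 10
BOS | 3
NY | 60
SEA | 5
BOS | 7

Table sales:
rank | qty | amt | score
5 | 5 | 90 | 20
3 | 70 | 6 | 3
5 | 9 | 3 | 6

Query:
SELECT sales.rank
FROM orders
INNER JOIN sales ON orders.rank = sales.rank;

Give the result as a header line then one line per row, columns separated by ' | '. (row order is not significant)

== RESULT ==
sales.rank
3
5
5

Derivation:
After JOIN sales (3 rows):
orders.city | orders.rank | sales.rank | sales.qty | sales.amt | sales.score
BOS | 3 | 3 | 70 | 6 | 3
SEA | 5 | 5 | 5 | 90 | 20
SEA | 5 | 5 | 9 | 3 | 6
After SELECT (3 rows):
sales.rank
3
5
5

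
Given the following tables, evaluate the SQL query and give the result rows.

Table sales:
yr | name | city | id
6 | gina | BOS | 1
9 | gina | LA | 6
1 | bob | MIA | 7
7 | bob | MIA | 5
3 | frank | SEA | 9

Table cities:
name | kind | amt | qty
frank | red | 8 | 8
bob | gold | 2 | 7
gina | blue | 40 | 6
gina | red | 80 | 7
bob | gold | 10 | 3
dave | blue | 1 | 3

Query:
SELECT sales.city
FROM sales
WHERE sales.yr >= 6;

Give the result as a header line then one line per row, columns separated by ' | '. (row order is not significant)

After WHERE (3 rows):
sales.yr | sales.name | sales.city | sales.id
6 | gina | BOS | 1
9 | gina | LA | 6
7 | bob | MIA | 5
After SELECT (3 rows):
sales.city
BOS
LA
MIA

== RESULT ==
sales.city
BOS
LA
MIA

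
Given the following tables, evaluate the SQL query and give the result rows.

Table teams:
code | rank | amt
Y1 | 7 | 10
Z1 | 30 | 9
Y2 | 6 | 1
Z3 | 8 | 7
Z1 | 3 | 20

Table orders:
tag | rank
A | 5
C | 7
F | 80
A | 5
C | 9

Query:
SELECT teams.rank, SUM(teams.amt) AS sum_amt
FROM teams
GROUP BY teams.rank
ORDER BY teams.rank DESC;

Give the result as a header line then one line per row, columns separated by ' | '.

== RESULT ==
teams.rank | sum_amt
30 | 9
8 | 7
7 | 10
6 | 1
3 | 20

Derivation:
After GROUP BY (5 rows):
teams.rank | sum_amt
7 | 10
30 | 9
6 | 1
8 | 7
3 | 20
After ORDER BY (5 rows):
teams.rank | sum_amt
30 | 9
8 | 7
7 | 10
6 | 1
3 | 20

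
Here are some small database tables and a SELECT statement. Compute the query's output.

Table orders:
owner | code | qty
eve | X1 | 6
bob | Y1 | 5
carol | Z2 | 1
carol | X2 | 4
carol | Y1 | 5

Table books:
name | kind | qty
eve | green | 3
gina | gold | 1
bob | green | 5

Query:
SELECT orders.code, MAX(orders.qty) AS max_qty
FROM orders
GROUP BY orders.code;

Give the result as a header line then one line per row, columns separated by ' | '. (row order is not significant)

== RESULT ==
orders.code | max_qty
X1 | 6
Y1 | 5
Z2 | 1
X2 | 4

Derivation:
After GROUP BY (4 rows):
orders.code | max_qty
X1 | 6
Y1 | 5
Z2 | 1
X2 | 4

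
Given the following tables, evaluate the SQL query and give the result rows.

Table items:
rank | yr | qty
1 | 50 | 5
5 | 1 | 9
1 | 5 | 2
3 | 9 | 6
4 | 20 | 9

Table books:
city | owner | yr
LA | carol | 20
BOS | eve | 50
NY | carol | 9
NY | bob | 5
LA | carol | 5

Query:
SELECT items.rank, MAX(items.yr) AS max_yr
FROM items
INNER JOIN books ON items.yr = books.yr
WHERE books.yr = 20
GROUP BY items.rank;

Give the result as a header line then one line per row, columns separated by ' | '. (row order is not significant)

== RESULT ==
items.rank | max_yr
4 | 20

Derivation:
After JOIN books (5 rows):
items.rank | items.yr | items.qty | books.city | books.owner | books.yr
1 | 50 | 5 | BOS | eve | 50
1 | 5 | 2 | NY | bob | 5
1 | 5 | 2 | LA | carol | 5
3 | 9 | 6 | NY | carol | 9
4 | 20 | 9 | LA | carol | 20
After WHERE (1 rows):
items.rank | items.yr | items.qty | books.city | books.owner | books.yr
4 | 20 | 9 | LA | carol | 20
After GROUP BY (1 rows):
items.rank | max_yr
4 | 20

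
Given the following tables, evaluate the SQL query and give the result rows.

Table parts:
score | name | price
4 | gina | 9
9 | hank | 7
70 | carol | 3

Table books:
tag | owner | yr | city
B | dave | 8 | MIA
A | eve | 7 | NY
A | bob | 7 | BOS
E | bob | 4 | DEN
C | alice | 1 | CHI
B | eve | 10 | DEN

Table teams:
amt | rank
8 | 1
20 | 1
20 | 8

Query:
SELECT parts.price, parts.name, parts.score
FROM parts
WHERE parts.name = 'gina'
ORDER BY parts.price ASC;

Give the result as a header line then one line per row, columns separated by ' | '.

After WHERE (1 rows):
parts.score | parts.name | parts.price
4 | gina | 9
After SELECT (1 rows):
parts.price | parts.name | parts.score
9 | gina | 4
After ORDER BY (1 rows):
parts.price | parts.name | parts.score
9 | gina | 4

== RESULT ==
parts.price | parts.name | parts.score
9 | gina | 4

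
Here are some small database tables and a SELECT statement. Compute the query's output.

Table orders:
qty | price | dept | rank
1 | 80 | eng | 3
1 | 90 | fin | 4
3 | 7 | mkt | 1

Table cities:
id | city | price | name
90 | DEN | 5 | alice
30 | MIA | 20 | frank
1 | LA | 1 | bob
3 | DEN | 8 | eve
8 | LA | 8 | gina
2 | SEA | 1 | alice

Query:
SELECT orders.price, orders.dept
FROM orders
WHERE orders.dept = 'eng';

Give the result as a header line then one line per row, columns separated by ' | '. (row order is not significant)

After WHERE (1 rows):
orders.qty | orders.price | orders.dept | orders.rank
1 | 80 | eng | 3
After SELECT (1 rows):
orders.price | orders.dept
80 | eng

== RESULT ==
orders.price | orders.dept
80 | eng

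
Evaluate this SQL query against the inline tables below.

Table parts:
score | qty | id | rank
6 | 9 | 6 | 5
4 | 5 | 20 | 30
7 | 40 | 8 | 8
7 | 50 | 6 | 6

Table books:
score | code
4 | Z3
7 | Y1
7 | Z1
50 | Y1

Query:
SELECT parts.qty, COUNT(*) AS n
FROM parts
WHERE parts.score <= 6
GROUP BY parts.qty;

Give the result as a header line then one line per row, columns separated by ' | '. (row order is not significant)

After WHERE (2 rows):
parts.score | parts.qty | parts.id | parts.rank
6 | 9 | 6 | 5
4 | 5 | 20 | 30
After GROUP BY (2 rows):
parts.qty | n
9 | 1
5 | 1

== RESULT ==
parts.qty | n
9 | 1
5 | 1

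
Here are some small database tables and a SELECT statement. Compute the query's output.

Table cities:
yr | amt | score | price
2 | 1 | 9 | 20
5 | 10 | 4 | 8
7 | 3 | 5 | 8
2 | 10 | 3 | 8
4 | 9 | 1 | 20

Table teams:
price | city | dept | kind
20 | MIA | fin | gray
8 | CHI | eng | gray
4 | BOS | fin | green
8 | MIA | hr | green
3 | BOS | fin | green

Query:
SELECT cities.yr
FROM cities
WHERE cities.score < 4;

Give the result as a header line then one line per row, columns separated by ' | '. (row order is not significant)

== RESULT ==
cities.yr
2
4

Derivation:
After WHERE (2 rows):
cities.yr | cities.amt | cities.score | cities.price
2 | 10 | 3 | 8
4 | 9 | 1 | 20
After SELECT (2 rows):
cities.yr
2
4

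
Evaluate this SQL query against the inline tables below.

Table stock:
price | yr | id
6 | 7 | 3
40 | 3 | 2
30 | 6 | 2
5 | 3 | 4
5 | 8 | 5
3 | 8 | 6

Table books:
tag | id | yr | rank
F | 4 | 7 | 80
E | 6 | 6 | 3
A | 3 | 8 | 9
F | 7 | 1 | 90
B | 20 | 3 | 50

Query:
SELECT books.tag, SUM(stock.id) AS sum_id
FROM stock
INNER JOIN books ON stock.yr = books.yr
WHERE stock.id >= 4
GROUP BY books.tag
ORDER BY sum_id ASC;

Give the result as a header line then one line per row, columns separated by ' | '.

== RESULT ==
books.tag | sum_id
B | 4
A | 11

Derivation:
After JOIN books (6 rows):
stock.price | stock.yr | stock.id | books.tag | books.id | books.yr | books.rank
6 | 7 | 3 | F | 4 | 7 | 80
40 | 3 | 2 | B | 20 | 3 | 50
30 | 6 | 2 | E | 6 | 6 | 3
5 | 3 | 4 | B | 20 | 3 | 50
5 | 8 | 5 | A | 3 | 8 | 9
3 | 8 | 6 | A | 3 | 8 | 9
After WHERE (3 rows):
stock.price | stock.yr | stock.id | books.tag | books.id | books.yr | books.rank
5 | 3 | 4 | B | 20 | 3 | 50
5 | 8 | 5 | A | 3 | 8 | 9
3 | 8 | 6 | A | 3 | 8 | 9
After GROUP BY (2 rows):
books.tag | sum_id
B | 4
A | 11
After ORDER BY (2 rows):
books.tag | sum_id
B | 4
A | 11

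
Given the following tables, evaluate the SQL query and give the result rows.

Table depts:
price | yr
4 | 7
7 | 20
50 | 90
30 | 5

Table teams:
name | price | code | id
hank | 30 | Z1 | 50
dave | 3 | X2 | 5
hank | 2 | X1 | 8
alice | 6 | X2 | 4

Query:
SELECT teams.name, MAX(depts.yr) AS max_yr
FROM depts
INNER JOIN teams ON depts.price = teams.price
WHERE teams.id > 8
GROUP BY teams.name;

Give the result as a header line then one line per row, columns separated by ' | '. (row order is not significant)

After JOIN teams (1 rows):
depts.price | depts.yr | teams.name | teams.price | teams.code | teams.id
30 | 5 | hank | 30 | Z1 | 50
After WHERE (1 rows):
depts.price | depts.yr | teams.name | teams.price | teams.code | teams.id
30 | 5 | hank | 30 | Z1 | 50
After GROUP BY (1 rows):
teams.name | max_yr
hank | 5

== RESULT ==
teams.name | max_yr
hank | 5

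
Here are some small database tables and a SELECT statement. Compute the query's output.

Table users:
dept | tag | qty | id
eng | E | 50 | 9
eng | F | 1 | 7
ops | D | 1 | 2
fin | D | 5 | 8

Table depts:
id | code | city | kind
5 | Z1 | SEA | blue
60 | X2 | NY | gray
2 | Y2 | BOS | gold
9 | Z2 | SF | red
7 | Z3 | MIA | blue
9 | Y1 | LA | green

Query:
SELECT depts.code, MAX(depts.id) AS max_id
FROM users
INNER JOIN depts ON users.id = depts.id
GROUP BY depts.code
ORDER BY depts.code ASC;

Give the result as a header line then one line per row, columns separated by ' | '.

== RESULT ==
depts.code | max_id
Y1 | 9
Y2 | 2
Z2 | 9
Z3 | 7

Derivation:
After JOIN depts (4 rows):
users.dept | users.tag | users.qty | users.id | depts.id | depts.code | depts.city | depts.kind
eng | E | 50 | 9 | 9 | Z2 | SF | red
eng | E | 50 | 9 | 9 | Y1 | LA | green
eng | F | 1 | 7 | 7 | Z3 | MIA | blue
ops | D | 1 | 2 | 2 | Y2 | BOS | gold
After GROUP BY (4 rows):
depts.code | max_id
Z2 | 9
Y1 | 9
Z3 | 7
Y2 | 2
After ORDER BY (4 rows):
depts.code | max_id
Y1 | 9
Y2 | 2
Z2 | 9
Z3 | 7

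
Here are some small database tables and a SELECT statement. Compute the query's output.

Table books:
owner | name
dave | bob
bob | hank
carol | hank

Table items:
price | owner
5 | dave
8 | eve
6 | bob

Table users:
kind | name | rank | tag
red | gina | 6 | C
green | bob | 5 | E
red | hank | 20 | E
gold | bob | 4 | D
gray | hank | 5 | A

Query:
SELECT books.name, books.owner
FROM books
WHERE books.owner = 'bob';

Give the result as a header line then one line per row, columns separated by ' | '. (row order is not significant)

== RESULT ==
books.name | books.owner
hank | bob

Derivation:
After WHERE (1 rows):
books.owner | books.name
bob | hank
After SELECT (1 rows):
books.name | books.owner
hank | bob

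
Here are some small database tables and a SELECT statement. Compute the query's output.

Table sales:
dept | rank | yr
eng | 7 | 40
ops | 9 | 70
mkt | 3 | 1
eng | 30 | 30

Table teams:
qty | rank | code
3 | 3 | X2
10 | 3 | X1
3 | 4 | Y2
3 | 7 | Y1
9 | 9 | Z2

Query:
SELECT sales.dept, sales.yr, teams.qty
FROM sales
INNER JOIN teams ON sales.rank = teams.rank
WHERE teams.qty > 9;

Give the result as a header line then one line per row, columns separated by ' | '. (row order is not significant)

== RESULT ==
sales.dept | sales.yr | teams.qty
mkt | 1 | 10

Derivation:
After JOIN teams (4 rows):
sales.dept | sales.rank | sales.yr | teams.qty | teams.rank | teams.code
eng | 7 | 40 | 3 | 7 | Y1
ops | 9 | 70 | 9 | 9 | Z2
mkt | 3 | 1 | 3 | 3 | X2
mkt | 3 | 1 | 10 | 3 | X1
After WHERE (1 rows):
sales.dept | sales.rank | sales.yr | teams.qty | teams.rank | teams.code
mkt | 3 | 1 | 10 | 3 | X1
After SELECT (1 rows):
sales.dept | sales.yr | teams.qty
mkt | 1 | 10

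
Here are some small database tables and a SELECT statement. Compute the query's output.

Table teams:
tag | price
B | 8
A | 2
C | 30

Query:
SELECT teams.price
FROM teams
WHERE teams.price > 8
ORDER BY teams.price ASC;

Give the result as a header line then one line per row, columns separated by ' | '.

After WHERE (1 rows):
teams.tag | teams.price
C | 30
After SELECT (1 rows):
teams.price
30
After ORDER BY (1 rows):
teams.price
30

== RESULT ==
teams.price
30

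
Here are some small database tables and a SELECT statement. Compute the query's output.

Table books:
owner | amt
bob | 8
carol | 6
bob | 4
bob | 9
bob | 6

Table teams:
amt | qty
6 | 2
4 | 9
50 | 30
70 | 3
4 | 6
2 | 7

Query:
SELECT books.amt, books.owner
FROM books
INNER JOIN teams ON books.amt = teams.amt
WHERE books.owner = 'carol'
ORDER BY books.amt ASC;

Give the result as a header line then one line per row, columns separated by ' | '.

== RESULT ==
books.amt | books.owner
6 | carol

Derivation:
After JOIN teams (4 rows):
books.owner | books.amt | teams.amt | teams.qty
carol | 6 | 6 | 2
bob | 4 | 4 | 9
bob | 4 | 4 | 6
bob | 6 | 6 | 2
After WHERE (1 rows):
books.owner | books.amt | teams.amt | teams.qty
carol | 6 | 6 | 2
After SELECT (1 rows):
books.amt | books.owner
6 | carol
After ORDER BY (1 rows):
books.amt | books.owner
6 | carol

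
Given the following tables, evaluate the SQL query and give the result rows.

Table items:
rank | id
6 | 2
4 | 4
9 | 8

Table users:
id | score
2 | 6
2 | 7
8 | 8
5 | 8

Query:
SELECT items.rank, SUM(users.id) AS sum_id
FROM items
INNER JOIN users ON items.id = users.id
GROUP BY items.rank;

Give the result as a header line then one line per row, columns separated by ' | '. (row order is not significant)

== RESULT ==
items.rank | sum_id
6 | 4
9 | 8

Derivation:
After JOIN users (3 rows):
items.rank | items.id | users.id | users.score
6 | 2 | 2 | 6
6 | 2 | 2 | 7
9 | 8 | 8 | 8
After GROUP BY (2 rows):
items.rank | sum_id
6 | 4
9 | 8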